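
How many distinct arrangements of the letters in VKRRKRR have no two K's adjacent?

There are 7!/(4!·2!) = 105 arrangements of VKRRKRR in total.
If the two K's are adjacent, glue them into one block, leaving 6 items to arrange: (6)!/(4!) = 30 ways.
Hence 105 − 30 = 75.

75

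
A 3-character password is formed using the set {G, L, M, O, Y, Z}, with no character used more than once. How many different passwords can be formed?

120

Choose and order 3 of the 6 symbols: the first character has 6 options, the next 5, then 4.
6 × 5 × 4 = 120.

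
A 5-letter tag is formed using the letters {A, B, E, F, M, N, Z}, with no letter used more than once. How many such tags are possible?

2520

This is a permutation of 5 out of 7: P(7,5) = 7!/2!.
7 × 6 × 5 × 4 × 3 = 2520.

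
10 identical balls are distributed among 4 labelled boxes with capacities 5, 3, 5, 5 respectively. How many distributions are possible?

Ignoring the caps, the number of non-negative solutions to x_1+…+x_4 = 10 is C(13,3) = 286.
Subtract solutions that violate a single cap (substitute x_i' = x_i − (cap_i+1)): x_1 ≥ 6 gives C(7,3) = 35; x_2 ≥ 4 gives C(9,3) = 84; x_3 ≥ 6 gives C(7,3) = 35; x_4 ≥ 6 gives C(7,3) = 35. Together 189.
Add back pairs where two caps are both exceeded: 1 + 0 + 0 + 1 + 1 + 0 = 3.
By inclusion–exclusion the count is 286 − 189 + 3 = 100.

100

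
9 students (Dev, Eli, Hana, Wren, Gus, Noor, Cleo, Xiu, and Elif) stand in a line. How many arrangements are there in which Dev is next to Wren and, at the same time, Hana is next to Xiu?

20160

Treat {Dev,Wren} as one block (2 orders) and {Hana,Xiu} as another (2 orders).
That leaves 7 units to arrange: 2 × 2 × 7! = 4 × 5040 = 20160.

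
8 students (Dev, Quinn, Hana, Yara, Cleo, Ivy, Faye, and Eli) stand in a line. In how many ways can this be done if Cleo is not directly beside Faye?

Of the 8! = 40320 arrangements, those with Cleo and Faye adjacent number 2 × 7! = 10080 (treat the pair as a block with 2 internal orders).
Complementary counting: 40320 − 10080 = 30240.

30240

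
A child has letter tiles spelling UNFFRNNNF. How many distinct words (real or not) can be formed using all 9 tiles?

2520

The 9 letters of UNFFRNNNF have repeats: F appearing 3 times and N appearing 4 times.
Dividing 9! = 362880 by 4!·3! = 144 for the repeated letters gives 2520.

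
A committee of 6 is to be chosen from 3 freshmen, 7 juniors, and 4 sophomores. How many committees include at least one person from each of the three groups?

Total 6-person selections from all 14: C(14,6) = 3003.
Selections missing a whole group: no freshmen → C(11,6) = 462; no juniors → C(7,6) = 7; no sophomores → C(10,6) = 210.
Add back selections omitting two groups (i.e. drawn from a single group): C(3,6) + C(7,6) + C(4,6) = 7.
By inclusion–exclusion: 3003 − 679 + 7 = 2331.

2331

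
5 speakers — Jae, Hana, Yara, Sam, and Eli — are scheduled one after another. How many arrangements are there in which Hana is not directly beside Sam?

Of the 5! = 120 arrangements, those with Hana and Sam adjacent number 2 × 4! = 48 (treat the pair as a block with 2 internal orders).
So 120 − 48 = 72 arrangements keep them apart.

72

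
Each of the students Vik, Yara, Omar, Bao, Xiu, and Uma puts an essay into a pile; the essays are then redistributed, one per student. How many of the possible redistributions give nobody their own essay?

Count assignments avoiding every fixed point. For any j of the 6 students fixed to their own essay, the other 6−j can be arranged in (6−j)! ways.
By inclusion–exclusion this is Σ_{j=0}^{6} (−1)^j C(6,j)·(6−j)!.
Computing: 720 − 720 + 360 − 120 + 30 − 6 + 1 = 265.

265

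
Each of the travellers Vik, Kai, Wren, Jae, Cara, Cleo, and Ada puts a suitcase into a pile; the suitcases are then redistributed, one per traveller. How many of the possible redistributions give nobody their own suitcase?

1854

This is the derangement count D_7: permutations of 7 items with no fixed point.
By inclusion–exclusion this is Σ_{j=0}^{7} (−1)^j C(7,j)·(7−j)!.
Computing: 5040 − 5040 + 2520 − 840 + 210 − 42 + 7 − 1 = 1854.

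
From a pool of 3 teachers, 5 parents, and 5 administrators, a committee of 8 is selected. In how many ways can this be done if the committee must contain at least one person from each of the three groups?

With no constraint there are C(13,8) = 1287 possible selections.
Subtract selections that omit an entire group: no teachers → C(10,8) = 45; no parents → C(8,8) = 1; no administrators → C(8,8) = 1.
Add back selections omitting two groups (i.e. drawn from a single group): C(3,8) + C(5,8) + C(5,8) = 0.
By inclusion–exclusion: 1287 − 47 + 0 = 1240.

1240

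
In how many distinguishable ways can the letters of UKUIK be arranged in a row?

30

Letter multiplicities in UKUIK: I×1, K×2, U×2.
The number of distinct arrangements is 5!/(2!·2!) = 120/4 = 30.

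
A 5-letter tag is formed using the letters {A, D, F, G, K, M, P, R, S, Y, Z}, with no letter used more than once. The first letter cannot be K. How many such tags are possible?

50400

The first letter has 11−1 = 10 choices (anything except K).
The remaining 4 letters are filled from the other 10 symbols without repetition: 10 × 9 × 8 × 7 = 5040.
Total: 10 × 5040 = 50400.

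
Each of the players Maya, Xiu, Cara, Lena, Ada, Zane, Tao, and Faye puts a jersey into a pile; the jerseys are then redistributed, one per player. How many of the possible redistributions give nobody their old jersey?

This is the derangement count D_8: permutations of 8 items with no fixed point.
By inclusion–exclusion this is Σ_{j=0}^{8} (−1)^j C(8,j)·(8−j)!.
Computing: 40320 − 40320 + 20160 − 6720 + 1680 − 336 + 56 − 8 + 1 = 14833.

14833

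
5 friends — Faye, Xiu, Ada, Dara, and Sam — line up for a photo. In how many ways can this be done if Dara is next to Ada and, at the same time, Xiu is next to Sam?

Treat {Dara,Ada} as one block (2 orders) and {Xiu,Sam} as another (2 orders).
That leaves 3 units to arrange: 2 × 2 × 3! = 4 × 6 = 24.

24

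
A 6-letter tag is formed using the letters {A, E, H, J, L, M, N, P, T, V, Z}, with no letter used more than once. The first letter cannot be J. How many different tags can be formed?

302400

The first letter has 11−1 = 10 choices (anything except J).
The remaining 5 letters are filled from the other 10 symbols without repetition: 10 × 9 × 8 × 7 × 6 = 30240.
Total: 10 × 30240 = 302400.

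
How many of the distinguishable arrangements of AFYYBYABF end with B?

Fix B in the last position and arrange the remaining 8 letters.
Those 8 letters have A appearing twice, F appearing twice, and Y appearing 3 times, giving (8)!/(3!·2!·2!) = 1680.

1680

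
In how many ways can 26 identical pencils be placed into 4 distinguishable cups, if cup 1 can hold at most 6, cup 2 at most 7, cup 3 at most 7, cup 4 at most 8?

10

Without the upper bounds there are C(29,3) = 3654 ways to split 26 among 4 cups.
Subtract solutions that violate a single cap (substitute x_i' = x_i − (cap_i+1)): x_1 ≥ 7 gives C(22,3) = 1540; x_2 ≥ 8 gives C(21,3) = 1330; x_3 ≥ 8 gives C(21,3) = 1330; x_4 ≥ 9 gives C(20,3) = 1140. Together 5340.
Add back pairs where two caps are both exceeded: 364 + 364 + 286 + 286 + 220 + 220 = 1740.
Subtract triples: 20 + 10 + 10 + 4 = 44.
By inclusion–exclusion the count is 3654 − 5340 + 1740 − 44 = 10.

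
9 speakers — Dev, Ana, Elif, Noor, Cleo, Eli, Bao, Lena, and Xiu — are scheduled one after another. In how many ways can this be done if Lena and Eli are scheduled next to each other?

80640

Treat {Lena, Eli} as a single unit. There are 8 units to order, and the pair itself can be ordered 2 ways.
So the count is 2·(8)! = 80640.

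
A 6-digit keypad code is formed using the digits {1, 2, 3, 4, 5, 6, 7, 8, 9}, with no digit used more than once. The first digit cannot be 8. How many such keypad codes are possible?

The first digit has 9−1 = 8 choices (anything except 8).
The remaining 5 digits are filled from the other 8 symbols without repetition: 8 × 7 × 6 × 5 × 4 = 6720.
Total: 8 × 6720 = 53760.

53760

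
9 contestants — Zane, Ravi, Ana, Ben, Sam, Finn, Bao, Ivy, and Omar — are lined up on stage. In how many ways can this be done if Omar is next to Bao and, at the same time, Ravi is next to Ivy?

20160

Treat {Omar,Bao} as one block (2 orders) and {Ravi,Ivy} as another (2 orders).
That leaves 7 units to arrange: 2 × 2 × 7! = 4 × 5040 = 20160.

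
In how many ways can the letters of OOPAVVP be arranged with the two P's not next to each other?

Total arrangements of OOPAVVP: 7!/(2!·2!·2!) = 630.
Arrangements with the P's together: treat PP as one letter, giving (6)!/(2!·2!) = 180.
Hence 630 − 180 = 450.

450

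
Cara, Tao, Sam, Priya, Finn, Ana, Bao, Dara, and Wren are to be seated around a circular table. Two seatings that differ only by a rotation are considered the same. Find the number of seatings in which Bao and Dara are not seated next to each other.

All circular seatings of 9 people number (8)! = 40320.
Seatings with Bao beside Dara: treat them as a block with 2 internal orders, giving 2 × (7)! = 10080.
Subtracting, 40320 − 10080 = 30240.

30240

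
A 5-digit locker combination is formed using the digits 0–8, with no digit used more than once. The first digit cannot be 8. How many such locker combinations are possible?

13440

The first digit has 9−1 = 8 choices (anything except 8).
The remaining 4 digits are filled from the other 8 symbols without repetition: 8 × 7 × 6 × 5 = 1680.
Total: 8 × 1680 = 13440.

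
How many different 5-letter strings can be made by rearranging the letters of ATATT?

ATATT has 5 letters with A appearing twice and T appearing 3 times.
So there are 5! / (3!·2!) = 10 distinguishable arrangements.

10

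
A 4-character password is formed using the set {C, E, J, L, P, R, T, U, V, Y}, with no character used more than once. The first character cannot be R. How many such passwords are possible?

4536

The first character has 10−1 = 9 choices (anything except R).
The remaining 3 characters are filled from the other 9 symbols without repetition: 9 × 8 × 7 = 504.
Total: 9 × 504 = 4536.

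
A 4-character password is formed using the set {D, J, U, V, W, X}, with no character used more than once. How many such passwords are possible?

360

Choose and order 4 of the 6 symbols: the first character has 6 options, the next 5, then 4, 3.
6 × 5 × 4 × 3 = 360.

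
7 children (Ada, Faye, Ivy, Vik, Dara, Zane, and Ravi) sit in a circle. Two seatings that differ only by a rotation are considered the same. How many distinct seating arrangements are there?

720

Around a circle, 7 distinct people have 7!/7 = (6)! = 720 rotationally distinct seatings.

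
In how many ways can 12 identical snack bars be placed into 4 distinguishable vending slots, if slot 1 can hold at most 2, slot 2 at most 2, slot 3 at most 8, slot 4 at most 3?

18

Without the upper bounds there are C(15,3) = 455 ways to split 12 among 4 vending slots.
Subtract solutions that violate a single cap (substitute x_i' = x_i − (cap_i+1)): x_1 ≥ 3 gives C(12,3) = 220; x_2 ≥ 3 gives C(12,3) = 220; x_3 ≥ 9 gives C(6,3) = 20; x_4 ≥ 4 gives C(11,3) = 165. Together 625.
Add back pairs where two caps are both exceeded: 84 + 1 + 56 + 1 + 56 + 0 = 198.
Subtract triples: 0 + 10 + 0 + 0 = 10.
By inclusion–exclusion the count is 455 − 625 + 198 − 10 = 18.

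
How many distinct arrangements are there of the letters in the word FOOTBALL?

FOOTBALL has 8 letters with L appearing twice and O appearing twice.
The number of distinct arrangements is 8!/(2!·2!) = 40320/4 = 10080.

10080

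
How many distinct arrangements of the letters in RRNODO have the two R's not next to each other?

120

There are 6!/(2!·2!) = 180 arrangements of RRNODO in total.
Arrangements with the R's together: treat RR as one letter, giving (5)!/(2!) = 60.
Subtracting, 180 − 60 = 120 arrangements keep the R's apart.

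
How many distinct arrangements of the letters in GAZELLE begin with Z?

With the first slot taken by Z, it remains to arrange the other 6 letters (GAELLE).
Those 6 letters have E appearing twice and L appearing twice, giving (6)!/(2!·2!) = 180.

180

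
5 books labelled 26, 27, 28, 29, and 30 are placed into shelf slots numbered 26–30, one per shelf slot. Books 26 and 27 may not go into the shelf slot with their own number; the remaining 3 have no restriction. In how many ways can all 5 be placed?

78

Let Aᵢ (for i ∈ {26, 27}) be the placements that put book i in its forbidden shelf slot. Any j of these fix j positions, leaving (5−j)! ways to fill the rest, and there are C(2,j) ways to pick which j.
By inclusion–exclusion, the number of valid placements is Σ_{j=0}^{2} (−1)^j C(2,j)·(5−j)!.
Computing: 120 − 48 + 6 = 78.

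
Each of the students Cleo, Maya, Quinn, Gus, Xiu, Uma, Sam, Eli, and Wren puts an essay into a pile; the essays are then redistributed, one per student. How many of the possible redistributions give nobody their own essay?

133496

This is the derangement count D_9: permutations of 9 items with no fixed point.
By inclusion–exclusion this is Σ_{j=0}^{9} (−1)^j C(9,j)·(9−j)!.
Computing: 362880 − 362880 + 181440 − 60480 + 15120 − 3024 + 504 − 72 + 9 − 1 = 133496.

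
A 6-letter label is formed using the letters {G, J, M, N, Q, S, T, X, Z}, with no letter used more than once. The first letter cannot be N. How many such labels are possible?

The first letter has 9−1 = 8 choices (anything except N).
The remaining 5 letters are filled from the other 8 symbols without repetition: 8 × 7 × 6 × 5 × 4 = 6720.
Total: 8 × 6720 = 53760.

53760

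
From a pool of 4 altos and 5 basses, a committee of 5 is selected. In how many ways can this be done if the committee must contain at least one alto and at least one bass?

With no constraint there are C(9,5) = 126 possible selections.
Selections missing a whole group: no altos → C(5,5) = 1; no basses → C(4,5) = 0.
Both groups omitted at once is impossible, so 126 − 1 = 125.

125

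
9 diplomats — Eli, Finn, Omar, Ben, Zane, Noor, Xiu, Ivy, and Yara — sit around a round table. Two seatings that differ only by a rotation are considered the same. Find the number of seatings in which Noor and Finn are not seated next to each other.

All circular seatings of 9 people number (8)! = 40320.
Those with Noor next to Finn: fuse the pair into one unit and seat 8 units around a circle — 2·(7)! = 10080.
Subtracting, 40320 − 10080 = 30240.

30240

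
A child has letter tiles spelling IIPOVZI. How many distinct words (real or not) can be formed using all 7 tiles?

840

The 7 letters of IIPOVZI have repeats: I appearing 3 times.
So there are 7! / (3!) = 840 distinguishable arrangements.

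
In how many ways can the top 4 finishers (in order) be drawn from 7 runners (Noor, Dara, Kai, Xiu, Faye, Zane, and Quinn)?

There are 7 choices for 1st place, 6 for 2nd, and so on down to 4 for position 4.
That gives 7 × 6 × 5 × 4 = 840.

840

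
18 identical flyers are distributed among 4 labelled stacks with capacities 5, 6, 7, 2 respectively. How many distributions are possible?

By stars and bars, unrestricted non-negative solutions to x_1+…+x_4 = 18 number C(18+3,3) = 1330.
Subtract solutions that violate a single cap (substitute x_i' = x_i − (cap_i+1)): x_1 ≥ 6 gives C(15,3) = 455; x_2 ≥ 7 gives C(14,3) = 364; x_3 ≥ 8 gives C(13,3) = 286; x_4 ≥ 3 gives C(18,3) = 816. Together 1921.
Add back pairs where two caps are both exceeded: 56 + 35 + 220 + 20 + 165 + 120 = 616.
Subtract triples: 0 + 10 + 4 + 1 = 15.
By inclusion–exclusion the count is 1330 − 1921 + 616 − 15 = 10.

10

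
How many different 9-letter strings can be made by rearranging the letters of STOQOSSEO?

Letter multiplicities in STOQOSSEO: E×1, O×3, Q×1, S×3, T×1.
So there are 9! / (3!·3!) = 10080 distinguishable arrangements.

10080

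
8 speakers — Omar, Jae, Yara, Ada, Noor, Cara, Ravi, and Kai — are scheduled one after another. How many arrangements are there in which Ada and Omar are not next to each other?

30240

Of the 8! = 40320 arrangements, those with Ada and Omar adjacent number 2 × 7! = 10080 (treat the pair as a block with 2 internal orders).
Complementary counting: 40320 − 10080 = 30240.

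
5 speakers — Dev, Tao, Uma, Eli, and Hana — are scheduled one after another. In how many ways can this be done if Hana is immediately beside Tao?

48

Treat {Hana, Tao} as a single unit. There are 4 units to order, and the pair itself can be ordered 2 ways.
So the count is 2·(4)! = 48.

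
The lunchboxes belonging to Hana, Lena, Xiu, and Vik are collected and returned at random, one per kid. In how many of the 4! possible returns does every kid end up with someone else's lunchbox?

This is the derangement count D_4: permutations of 4 items with no fixed point.
By inclusion–exclusion this is Σ_{j=0}^{4} (−1)^j C(4,j)·(4−j)!.
Computing: 24 − 24 + 12 − 4 + 1 = 9.

9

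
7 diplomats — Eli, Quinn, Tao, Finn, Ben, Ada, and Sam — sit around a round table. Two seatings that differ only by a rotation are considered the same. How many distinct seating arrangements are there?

720

Fix one person's seat to break rotational symmetry; the remaining 6 people can be arranged in (6)! = 720 ways.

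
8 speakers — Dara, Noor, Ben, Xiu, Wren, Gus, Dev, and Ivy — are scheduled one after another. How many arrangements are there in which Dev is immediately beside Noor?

10080

Treat {Dev, Noor} as a single unit. There are 7 units to order, and the pair itself can be ordered 2 ways.
So the count is 2·(7)! = 10080.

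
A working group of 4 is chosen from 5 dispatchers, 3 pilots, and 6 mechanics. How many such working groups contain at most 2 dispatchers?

Split by how many dispatchers are chosen (0 through 2).
Sum: C(5,0)·C(9,4) + C(5,1)·C(9,3) + C(5,2)·C(9,2) = 126 + 420 + 360 = 906.

906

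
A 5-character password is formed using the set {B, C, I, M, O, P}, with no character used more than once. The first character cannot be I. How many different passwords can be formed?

600

The first character has 6−1 = 5 choices (anything except I).
The remaining 4 characters are filled from the other 5 symbols without repetition: 5 × 4 × 3 × 2 = 120.
Total: 5 × 120 = 600.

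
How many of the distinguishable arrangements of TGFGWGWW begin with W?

420

With the first slot taken by W, it remains to arrange the other 7 letters (TGFGGWW).
Those 7 letters have G appearing 3 times and W appearing twice, giving (7)!/(3!·2!) = 420.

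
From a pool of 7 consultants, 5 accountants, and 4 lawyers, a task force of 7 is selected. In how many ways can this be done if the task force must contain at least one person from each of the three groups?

10283

Total 7-person selections from all 16: C(16,7) = 11440.
Subtract selections that omit an entire group: no consultants → C(9,7) = 36; no accountants → C(11,7) = 330; no lawyers → C(12,7) = 792.
Add back selections omitting two groups (i.e. drawn from a single group): C(7,7) + C(5,7) + C(4,7) = 1.
By inclusion–exclusion: 11440 − 1158 + 1 = 10283.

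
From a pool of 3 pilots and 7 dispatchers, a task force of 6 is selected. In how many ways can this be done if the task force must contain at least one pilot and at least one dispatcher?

203

Unrestricted: C(10,6) = 210 ways to pick any 6 of the 10.
Subtract selections that omit an entire group: no pilots → C(7,6) = 7; no dispatchers → C(3,6) = 0.
Both groups omitted at once is impossible, so 210 − 7 = 203.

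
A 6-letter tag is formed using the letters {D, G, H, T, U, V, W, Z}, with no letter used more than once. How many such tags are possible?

With no repetition, fill the 6 letters in order: 8 choices, then 7, down to 3.
That product is 8 × 7 × 6 × 5 × 4 × 3 = 20160.

20160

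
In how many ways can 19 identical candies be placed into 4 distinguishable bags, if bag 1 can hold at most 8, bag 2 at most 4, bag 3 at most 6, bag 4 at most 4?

Ignoring the caps, the number of non-negative solutions to x_1+…+x_4 = 19 is C(22,3) = 1540.
Subtract solutions that violate a single cap (substitute x_i' = x_i − (cap_i+1)): x_1 ≥ 9 gives C(13,3) = 286; x_2 ≥ 5 gives C(17,3) = 680; x_3 ≥ 7 gives C(15,3) = 455; x_4 ≥ 5 gives C(17,3) = 680. Together 2101.
Add back pairs where two caps are both exceeded: 56 + 20 + 56 + 120 + 220 + 120 = 592.
Subtract triples: 0 + 1 + 0 + 10 = 11.
By inclusion–exclusion the count is 1540 − 2101 + 592 − 11 = 20.

20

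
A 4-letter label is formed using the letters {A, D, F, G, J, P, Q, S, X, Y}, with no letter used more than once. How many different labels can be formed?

5040

This is a permutation of 4 out of 10: P(10,4) = 10!/6!.
That product is 10 × 9 × 8 × 7 = 5040.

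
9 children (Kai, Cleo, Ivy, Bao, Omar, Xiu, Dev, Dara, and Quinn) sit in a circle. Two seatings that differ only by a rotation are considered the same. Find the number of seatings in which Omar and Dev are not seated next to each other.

30240

All circular seatings of 9 people number (8)! = 40320.
Those with Omar next to Dev: fuse the pair into one unit and seat 8 units around a circle — 2·(7)! = 10080.
Subtracting, 40320 − 10080 = 30240.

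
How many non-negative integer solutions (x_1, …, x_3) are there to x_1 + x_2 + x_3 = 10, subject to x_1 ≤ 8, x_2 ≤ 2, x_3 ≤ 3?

9

By stars and bars, unrestricted non-negative solutions to x_1+…+x_3 = 10 number C(10+2,2) = 66.
Subtract solutions that violate a single cap (substitute x_i' = x_i − (cap_i+1)): x_1 ≥ 9 gives C(3,2) = 3; x_2 ≥ 3 gives C(9,2) = 36; x_3 ≥ 4 gives C(8,2) = 28. Together 67.
Add back pairs where two caps are both exceeded: 0 + 0 + 10 = 10.
By inclusion–exclusion the count is 66 − 67 + 10 = 9.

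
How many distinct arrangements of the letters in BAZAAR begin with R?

20

With the first slot taken by R, it remains to arrange the other 5 letters (BAZAA).
Those 5 letters have A appearing 3 times, giving (5)!/(3!) = 20.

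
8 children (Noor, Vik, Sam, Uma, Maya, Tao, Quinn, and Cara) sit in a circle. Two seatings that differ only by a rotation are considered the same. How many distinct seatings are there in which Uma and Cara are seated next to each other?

Treat {Uma, Cara} as one unit (2 internal orders) and seat the resulting 7 units around the table: (6)! circular arrangements.
So 2 × (6)! = 2 × 720 = 1440.

1440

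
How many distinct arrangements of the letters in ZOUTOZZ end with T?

60

Fix T in the last position and arrange the remaining 6 letters.
Those 6 letters have O appearing twice and Z appearing 3 times, giving (6)!/(3!·2!) = 60.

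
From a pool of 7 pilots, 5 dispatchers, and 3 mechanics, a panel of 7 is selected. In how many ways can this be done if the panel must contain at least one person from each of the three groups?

Unrestricted: C(15,7) = 6435 ways to pick any 7 of the 15.
Selections missing a whole group: no pilots → C(8,7) = 8; no dispatchers → C(10,7) = 120; no mechanics → C(12,7) = 792.
Add back selections omitting two groups (i.e. drawn from a single group): C(7,7) + C(5,7) + C(3,7) = 1.
By inclusion–exclusion: 6435 − 920 + 1 = 5516.

5516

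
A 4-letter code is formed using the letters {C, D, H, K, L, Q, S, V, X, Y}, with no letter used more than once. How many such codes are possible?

Choose and order 4 of the 10 symbols: the first letter has 10 options, the next 9, then 8, 7.
10 × 9 × 8 × 7 = 5040.

5040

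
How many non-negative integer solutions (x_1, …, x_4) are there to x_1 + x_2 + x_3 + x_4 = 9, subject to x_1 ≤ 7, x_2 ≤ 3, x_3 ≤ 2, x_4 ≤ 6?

76

By stars and bars, unrestricted non-negative solutions to x_1+…+x_4 = 9 number C(9+3,3) = 220.
Subtract solutions that violate a single cap (substitute x_i' = x_i − (cap_i+1)): x_1 ≥ 8 gives C(4,3) = 4; x_2 ≥ 4 gives C(8,3) = 56; x_3 ≥ 3 gives C(9,3) = 84; x_4 ≥ 7 gives C(5,3) = 10. Together 154.
Add back pairs where two caps are both exceeded: 0 + 0 + 0 + 10 + 0 + 0 = 10.
By inclusion–exclusion the count is 220 − 154 + 10 = 76.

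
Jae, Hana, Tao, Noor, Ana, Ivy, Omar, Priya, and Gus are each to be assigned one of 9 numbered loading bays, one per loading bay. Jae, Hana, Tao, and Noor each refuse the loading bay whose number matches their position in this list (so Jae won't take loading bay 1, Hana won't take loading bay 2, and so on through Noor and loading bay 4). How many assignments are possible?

229080

Let Aᵢ (for 1 ≤ i ≤ 4) be the placements that put person i in their forbidden loading bay. Any j of these fix j positions, leaving (9−j)! ways to fill the rest, and there are C(4,j) ways to pick which j.
By inclusion–exclusion, the number of valid placements is Σ_{j=0}^{4} (−1)^j C(4,j)·(9−j)!.
Computing: 362880 − 161280 + 30240 − 2880 + 120 = 229080.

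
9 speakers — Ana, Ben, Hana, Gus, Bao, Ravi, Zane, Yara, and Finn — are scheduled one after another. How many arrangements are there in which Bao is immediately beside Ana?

Treat {Bao, Ana} as a single unit. There are 8 units to order, and the pair itself can be ordered 2 ways.
So the count is 2·(8)! = 80640.

80640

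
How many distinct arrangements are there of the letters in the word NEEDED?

60

Letter multiplicities in NEEDED: D×2, E×3, N×1.
Dividing 6! = 720 by 3!·2! = 12 for the repeated letters gives 60.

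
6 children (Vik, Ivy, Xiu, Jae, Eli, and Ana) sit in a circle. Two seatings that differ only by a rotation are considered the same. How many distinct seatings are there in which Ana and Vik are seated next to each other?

Glue Ana and Vik into a block (2 internal orders). Seating 5 units around a circle gives (4)! arrangements.
So 2 × (4)! = 2 × 24 = 48.

48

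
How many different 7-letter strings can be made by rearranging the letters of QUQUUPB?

420

QUQUUPB has 7 letters with Q appearing twice and U appearing 3 times.
So there are 7! / (3!·2!) = 420 distinguishable arrangements.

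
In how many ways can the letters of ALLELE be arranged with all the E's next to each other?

20

Treat the 2 copies of E as a single block. The multiset to arrange is then {EE, A, L, L, L}, 5 items in all.
That gives (5)!/(3!) = 20 arrangements.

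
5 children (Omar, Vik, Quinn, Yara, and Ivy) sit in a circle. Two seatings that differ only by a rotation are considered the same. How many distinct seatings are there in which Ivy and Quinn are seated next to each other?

Glue Ivy and Quinn into a block (2 internal orders). Seating 4 units around a circle gives (3)! arrangements.
So 2 × (3)! = 2 × 6 = 12.

12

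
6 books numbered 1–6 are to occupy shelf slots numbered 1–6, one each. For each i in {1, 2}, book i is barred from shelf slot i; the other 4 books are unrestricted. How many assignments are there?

504

Let Aᵢ (for i ∈ {1, 2}) be the placements that put book i in its forbidden shelf slot. Any j of these fix j positions, leaving (6−j)! ways to fill the rest, and there are C(2,j) ways to pick which j.
By inclusion–exclusion, the number of valid placements is Σ_{j=0}^{2} (−1)^j C(2,j)·(6−j)!.
Computing: 720 − 240 + 24 = 504.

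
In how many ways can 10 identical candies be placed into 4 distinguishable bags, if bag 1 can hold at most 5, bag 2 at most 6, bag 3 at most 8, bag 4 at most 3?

144

Ignoring the caps, the number of non-negative solutions to x_1+…+x_4 = 10 is C(13,3) = 286.
Subtract solutions that violate a single cap (substitute x_i' = x_i − (cap_i+1)): x_1 ≥ 6 gives C(7,3) = 35; x_2 ≥ 7 gives C(6,3) = 20; x_3 ≥ 9 gives C(4,3) = 4; x_4 ≥ 4 gives C(9,3) = 84. Together 143.
Add back pairs where two caps are both exceeded: 0 + 0 + 1 + 0 + 0 + 0 = 1.
By inclusion–exclusion the count is 286 − 143 + 1 = 144.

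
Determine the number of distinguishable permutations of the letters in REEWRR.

The 6 letters of REEWRR have repeats: E appearing twice and R appearing 3 times.
The number of distinct arrangements is 6!/(3!·2!) = 720/12 = 60.

60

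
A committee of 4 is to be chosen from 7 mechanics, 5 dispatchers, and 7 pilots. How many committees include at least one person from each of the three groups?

1960

With no constraint there are C(19,4) = 3876 possible selections.
Selections missing a whole group: no mechanics → C(12,4) = 495; no dispatchers → C(14,4) = 1001; no pilots → C(12,4) = 495.
Add back selections omitting two groups (i.e. drawn from a single group): C(7,4) + C(5,4) + C(7,4) = 75.
By inclusion–exclusion: 3876 − 1991 + 75 = 1960.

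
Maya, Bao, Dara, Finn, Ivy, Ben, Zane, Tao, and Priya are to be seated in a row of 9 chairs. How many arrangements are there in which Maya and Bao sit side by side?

80640

Treat {Maya, Bao} as a single unit. There are 8 units to order, and the pair itself can be ordered 2 ways.
That gives 2 × 8! = 2 × 40320 = 80640.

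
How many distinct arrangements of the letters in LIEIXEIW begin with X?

Fix X in the first position and arrange the remaining 7 letters.
Those 7 letters have E appearing twice and I appearing 3 times, giving (7)!/(3!·2!) = 420.

420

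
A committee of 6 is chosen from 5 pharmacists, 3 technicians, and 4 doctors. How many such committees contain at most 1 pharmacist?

Split by how many pharmacists are chosen (0 through 1).
Sum: C(5,0)·C(7,6) + C(5,1)·C(7,5) = 7 + 105 = 112.

112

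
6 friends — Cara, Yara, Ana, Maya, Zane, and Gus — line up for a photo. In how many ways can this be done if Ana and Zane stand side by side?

Treat {Ana, Zane} as a single unit. There are 5 units to order, and the pair itself can be ordered 2 ways.
That gives 2 × 5! = 2 × 120 = 240.

240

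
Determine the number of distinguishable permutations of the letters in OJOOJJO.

35

Letter multiplicities in OJOOJJO: J×3, O×4.
Dividing 7! = 5040 by 4!·3! = 144 for the repeated letters gives 35.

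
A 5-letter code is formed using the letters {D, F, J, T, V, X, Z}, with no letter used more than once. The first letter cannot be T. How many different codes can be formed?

2160

The first letter has 7−1 = 6 choices (anything except T).
The remaining 4 letters are filled from the other 6 symbols without repetition: 6 × 5 × 4 × 3 = 360.
Total: 6 × 360 = 2160.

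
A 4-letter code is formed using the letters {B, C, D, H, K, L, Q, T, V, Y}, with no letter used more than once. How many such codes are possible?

With no repetition, fill the 4 letters in order: 10 choices, then 9, down to 7.
That product is 10 × 9 × 8 × 7 = 5040.

5040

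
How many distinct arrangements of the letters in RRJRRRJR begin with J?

With the first slot taken by J, it remains to arrange the other 7 letters (RRRRRJR).
Those 7 letters have R appearing 6 times, giving (7)!/(6!) = 7.

7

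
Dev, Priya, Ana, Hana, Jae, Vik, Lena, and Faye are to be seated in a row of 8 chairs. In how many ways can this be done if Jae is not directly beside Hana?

30240

There are 8! = 40320 arrangements in all. If Jae and Hana are adjacent, merging them into one block gives 2·(7)! = 10080 arrangements.
Complementary counting: 40320 − 10080 = 30240.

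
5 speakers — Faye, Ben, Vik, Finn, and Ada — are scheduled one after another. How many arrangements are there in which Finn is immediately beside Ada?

Place the 3 others and the Finn-Ada pair as 4 objects in a line; the pair has 2 internal arrangements.
That gives 2 × 4! = 2 × 24 = 48.

48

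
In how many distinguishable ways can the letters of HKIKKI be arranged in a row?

The 6 letters of HKIKKI have repeats: I appearing twice and K appearing 3 times.
Dividing 6! = 720 by 3!·2! = 12 for the repeated letters gives 60.

60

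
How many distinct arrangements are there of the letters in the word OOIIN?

OOIIN has 5 letters with I appearing twice and O appearing twice.
Dividing 5! = 120 by 2!·2! = 4 for the repeated letters gives 30.

30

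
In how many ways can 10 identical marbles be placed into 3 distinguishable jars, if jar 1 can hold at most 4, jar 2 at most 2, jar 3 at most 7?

9

Without the upper bounds there are C(12,2) = 66 ways to split 10 among 3 jars.
Subtract solutions that violate a single cap (substitute x_i' = x_i − (cap_i+1)): x_1 ≥ 5 gives C(7,2) = 21; x_2 ≥ 3 gives C(9,2) = 36; x_3 ≥ 8 gives C(4,2) = 6. Together 63.
Add back pairs where two caps are both exceeded: 6 + 0 + 0 = 6.
By inclusion–exclusion the count is 66 − 63 + 6 = 9.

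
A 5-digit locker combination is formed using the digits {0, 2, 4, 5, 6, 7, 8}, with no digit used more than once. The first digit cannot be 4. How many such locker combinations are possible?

2160

The first digit has 7−1 = 6 choices (anything except 4).
The remaining 4 digits are filled from the other 6 symbols without repetition: 6 × 5 × 4 × 3 = 360.
Total: 6 × 360 = 2160.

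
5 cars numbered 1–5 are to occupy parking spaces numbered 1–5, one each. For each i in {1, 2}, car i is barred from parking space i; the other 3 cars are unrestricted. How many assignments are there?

Let Aᵢ (for i ∈ {1, 2}) be the placements that put car i in its forbidden parking space. Any j of these fix j positions, leaving (5−j)! ways to fill the rest, and there are C(2,j) ways to pick which j.
By inclusion–exclusion, the number of valid placements is Σ_{j=0}^{2} (−1)^j C(2,j)·(5−j)!.
Computing: 120 − 48 + 6 = 78.

78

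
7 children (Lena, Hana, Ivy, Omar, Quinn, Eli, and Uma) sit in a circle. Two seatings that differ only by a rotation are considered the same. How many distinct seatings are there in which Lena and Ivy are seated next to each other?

240

Glue Lena and Ivy into a block (2 internal orders). Seating 6 units around a circle gives (5)! arrangements.
So 2 × (5)! = 2 × 120 = 240.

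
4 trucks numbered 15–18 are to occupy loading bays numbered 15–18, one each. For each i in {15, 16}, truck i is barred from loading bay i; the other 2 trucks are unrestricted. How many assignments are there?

Let Aᵢ (for i ∈ {15, 16}) be the placements that put truck i in its forbidden loading bay. Any j of these fix j positions, leaving (4−j)! ways to fill the rest, and there are C(2,j) ways to pick which j.
By inclusion–exclusion, the number of valid placements is Σ_{j=0}^{2} (−1)^j C(2,j)·(4−j)!.
Computing: 24 − 12 + 2 = 14.

14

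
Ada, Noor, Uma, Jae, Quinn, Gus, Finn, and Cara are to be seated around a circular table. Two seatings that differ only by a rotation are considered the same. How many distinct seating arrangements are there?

Seat Ada anywhere (absorbing the rotational symmetry), then permute the other 7: (7)! = 5040.

5040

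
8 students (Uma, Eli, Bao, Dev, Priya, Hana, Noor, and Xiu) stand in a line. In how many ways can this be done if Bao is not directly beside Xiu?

There are 8! = 40320 arrangements in all. If Bao and Xiu are adjacent, merging them into one block gives 2·(7)! = 10080 arrangements.
Complementary counting: 40320 − 10080 = 30240.

30240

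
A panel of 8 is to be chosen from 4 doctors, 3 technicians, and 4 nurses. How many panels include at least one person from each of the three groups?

With no constraint there are C(11,8) = 165 possible selections.
Selections missing a whole group: no doctors → C(7,8) = 0; no technicians → C(8,8) = 1; no nurses → C(7,8) = 0.
Add back selections omitting two groups (i.e. drawn from a single group): C(4,8) + C(3,8) + C(4,8) = 0.
By inclusion–exclusion: 165 − 1 + 0 = 164.

164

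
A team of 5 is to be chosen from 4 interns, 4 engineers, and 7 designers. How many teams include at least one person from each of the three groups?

Unrestricted: C(15,5) = 3003 ways to pick any 5 of the 15.
Subtract selections that omit an entire group: no interns → C(11,5) = 462; no engineers → C(11,5) = 462; no designers → C(8,5) = 56.
Add back selections omitting two groups (i.e. drawn from a single group): C(4,5) + C(4,5) + C(7,5) = 21.
By inclusion–exclusion: 3003 − 980 + 21 = 2044.

2044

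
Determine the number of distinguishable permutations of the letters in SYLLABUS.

10080

Letter multiplicities in SYLLABUS: A×1, B×1, L×2, S×2, U×1, Y×1.
The number of distinct arrangements is 8!/(2!·2!) = 40320/4 = 10080.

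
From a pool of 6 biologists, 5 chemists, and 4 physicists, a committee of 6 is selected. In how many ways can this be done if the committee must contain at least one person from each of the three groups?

Unrestricted: C(15,6) = 5005 ways to pick any 6 of the 15.
Selections missing a whole group: no biologists → C(9,6) = 84; no chemists → C(10,6) = 210; no physicists → C(11,6) = 462.
Add back selections omitting two groups (i.e. drawn from a single group): C(6,6) + C(5,6) + C(4,6) = 1.
By inclusion–exclusion: 5005 − 756 + 1 = 4250.

4250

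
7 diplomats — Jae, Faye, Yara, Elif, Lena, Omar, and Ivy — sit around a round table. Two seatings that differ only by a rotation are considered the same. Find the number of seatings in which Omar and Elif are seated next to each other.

240

Treat {Omar, Elif} as one unit (2 internal orders) and seat the resulting 6 units around the table: (5)! circular arrangements.
So 2 × (5)! = 2 × 120 = 240.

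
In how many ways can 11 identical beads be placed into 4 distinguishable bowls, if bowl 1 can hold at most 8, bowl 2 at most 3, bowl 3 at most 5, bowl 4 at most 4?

109

Ignoring the caps, the number of non-negative solutions to x_1+…+x_4 = 11 is C(14,3) = 364.
Subtract solutions that violate a single cap (substitute x_i' = x_i − (cap_i+1)): x_1 ≥ 9 gives C(5,3) = 10; x_2 ≥ 4 gives C(10,3) = 120; x_3 ≥ 6 gives C(8,3) = 56; x_4 ≥ 5 gives C(9,3) = 84. Together 270.
Add back pairs where two caps are both exceeded: 0 + 0 + 0 + 4 + 10 + 1 = 15.
By inclusion–exclusion the count is 364 − 270 + 15 = 109.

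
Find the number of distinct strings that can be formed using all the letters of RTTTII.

The 6 letters of RTTTII have repeats: I appearing twice and T appearing 3 times.
The number of distinct arrangements is 6!/(3!·2!) = 720/12 = 60.

60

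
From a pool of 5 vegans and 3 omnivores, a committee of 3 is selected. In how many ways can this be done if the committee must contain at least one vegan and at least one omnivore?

With no constraint there are C(8,3) = 56 possible selections.
Subtract selections that omit an entire group: no vegans → C(3,3) = 1; no omnivores → C(5,3) = 10.
Both groups omitted at once is impossible, so 56 − 11 = 45.

45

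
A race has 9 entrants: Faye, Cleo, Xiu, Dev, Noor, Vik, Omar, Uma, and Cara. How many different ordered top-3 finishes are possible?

504

This is an ordered selection of 3 from 9: P(9,3).
That gives 9 × 8 × 7 = 504.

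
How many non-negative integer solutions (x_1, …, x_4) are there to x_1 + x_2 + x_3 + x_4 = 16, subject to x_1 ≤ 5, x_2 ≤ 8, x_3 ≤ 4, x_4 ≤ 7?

Ignoring the caps, the number of non-negative solutions to x_1+…+x_4 = 16 is C(19,3) = 969.
Subtract solutions that violate a single cap (substitute x_i' = x_i − (cap_i+1)): x_1 ≥ 6 gives C(13,3) = 286; x_2 ≥ 9 gives C(10,3) = 120; x_3 ≥ 5 gives C(14,3) = 364; x_4 ≥ 8 gives C(11,3) = 165. Together 935.
Add back pairs where two caps are both exceeded: 4 + 56 + 10 + 10 + 0 + 20 = 100.
By inclusion–exclusion the count is 969 − 935 + 100 = 134.

134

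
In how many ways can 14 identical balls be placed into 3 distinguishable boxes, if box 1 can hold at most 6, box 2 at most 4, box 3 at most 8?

By stars and bars, unrestricted non-negative solutions to x_1+…+x_3 = 14 number C(14+2,2) = 120.
Subtract solutions that violate a single cap (substitute x_i' = x_i − (cap_i+1)): x_1 ≥ 7 gives C(9,2) = 36; x_2 ≥ 5 gives C(11,2) = 55; x_3 ≥ 9 gives C(7,2) = 21. Together 112.
Add back pairs where two caps are both exceeded: 6 + 0 + 1 = 7.
By inclusion–exclusion the count is 120 − 112 + 7 = 15.

15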